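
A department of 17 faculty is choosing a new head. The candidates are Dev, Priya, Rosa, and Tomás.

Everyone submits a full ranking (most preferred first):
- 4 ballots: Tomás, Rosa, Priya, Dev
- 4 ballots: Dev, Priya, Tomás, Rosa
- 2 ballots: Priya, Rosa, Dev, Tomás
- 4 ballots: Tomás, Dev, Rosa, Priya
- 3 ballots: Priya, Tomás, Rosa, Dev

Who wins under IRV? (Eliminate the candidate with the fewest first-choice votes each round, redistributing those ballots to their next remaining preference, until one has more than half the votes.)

Priya

Round 1: Dev 4, Priya 5, Rosa 0, Tomás 8. Rosa eliminated.
Round 2: Dev 4, Priya 5, Tomás 8. Dev eliminated.
Round 3: Priya 9, Tomás 8. Priya has a majority (≥9).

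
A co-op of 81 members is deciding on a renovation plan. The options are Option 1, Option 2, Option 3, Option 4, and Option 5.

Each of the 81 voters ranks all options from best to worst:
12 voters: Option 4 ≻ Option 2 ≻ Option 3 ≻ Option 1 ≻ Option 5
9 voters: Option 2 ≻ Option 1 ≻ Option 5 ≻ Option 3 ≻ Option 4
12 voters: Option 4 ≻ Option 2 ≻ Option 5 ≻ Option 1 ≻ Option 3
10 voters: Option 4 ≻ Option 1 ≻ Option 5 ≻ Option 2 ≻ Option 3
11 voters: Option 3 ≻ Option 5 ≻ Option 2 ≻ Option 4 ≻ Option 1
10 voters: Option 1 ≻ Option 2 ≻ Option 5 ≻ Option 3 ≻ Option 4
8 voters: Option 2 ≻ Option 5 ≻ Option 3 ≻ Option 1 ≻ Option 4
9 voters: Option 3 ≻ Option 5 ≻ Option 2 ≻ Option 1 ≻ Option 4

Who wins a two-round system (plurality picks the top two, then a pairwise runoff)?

Option 3

Round 1 first-place votes: Option 1 10, Option 2 17, Option 3 20, Option 4 34, Option 5 0. Option 4 and Option 3 advance.
Runoff: Option 4 is ranked above Option 3 on 34 ballots, Option 3 above Option 4 on 47.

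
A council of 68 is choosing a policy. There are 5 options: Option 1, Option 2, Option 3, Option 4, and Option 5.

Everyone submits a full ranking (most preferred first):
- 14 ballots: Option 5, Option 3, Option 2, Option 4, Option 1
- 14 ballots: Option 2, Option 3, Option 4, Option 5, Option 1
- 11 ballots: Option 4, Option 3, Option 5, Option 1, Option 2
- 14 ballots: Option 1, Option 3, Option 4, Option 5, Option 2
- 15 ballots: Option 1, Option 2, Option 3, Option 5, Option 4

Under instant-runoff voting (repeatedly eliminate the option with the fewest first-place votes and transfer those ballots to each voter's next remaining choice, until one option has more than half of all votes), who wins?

Option 5

Round 1: Option 1 29, Option 2 14, Option 3 0, Option 4 11, Option 5 14. Option 3 eliminated.
Round 2: Option 1 29, Option 2 14, Option 4 11, Option 5 14. Option 4 eliminated.
Round 3: Option 1 29, Option 2 14, Option 5 25. Option 2 eliminated.
Round 4: Option 1 29, Option 5 39. Option 5 has a majority (≥35).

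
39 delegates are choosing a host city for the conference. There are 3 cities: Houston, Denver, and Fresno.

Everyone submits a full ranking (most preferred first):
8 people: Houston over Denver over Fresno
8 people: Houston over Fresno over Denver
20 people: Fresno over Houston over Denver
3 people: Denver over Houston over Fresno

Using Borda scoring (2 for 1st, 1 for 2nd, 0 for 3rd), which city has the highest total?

Houston

Houston: 8×2 + 8×2 + 20×1 + 3×1 = 55
Denver: 8×1 + 8×0 + 20×0 + 3×2 = 14
Fresno: 8×0 + 8×1 + 20×2 + 3×0 = 48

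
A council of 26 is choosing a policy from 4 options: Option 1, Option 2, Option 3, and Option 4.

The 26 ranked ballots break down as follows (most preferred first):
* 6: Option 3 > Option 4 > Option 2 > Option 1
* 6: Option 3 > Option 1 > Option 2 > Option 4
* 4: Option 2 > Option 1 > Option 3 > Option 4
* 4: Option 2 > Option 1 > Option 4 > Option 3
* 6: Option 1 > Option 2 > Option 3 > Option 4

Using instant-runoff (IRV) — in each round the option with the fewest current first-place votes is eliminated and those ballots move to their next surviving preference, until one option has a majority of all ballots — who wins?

Option 2

Round 1: Option 1 6, Option 2 8, Option 3 12, Option 4 0. Option 4 eliminated.
Round 2: Option 1 6, Option 2 8, Option 3 12. Option 1 eliminated.
Round 3: Option 2 14, Option 3 12. Option 2 has a majority (≥14).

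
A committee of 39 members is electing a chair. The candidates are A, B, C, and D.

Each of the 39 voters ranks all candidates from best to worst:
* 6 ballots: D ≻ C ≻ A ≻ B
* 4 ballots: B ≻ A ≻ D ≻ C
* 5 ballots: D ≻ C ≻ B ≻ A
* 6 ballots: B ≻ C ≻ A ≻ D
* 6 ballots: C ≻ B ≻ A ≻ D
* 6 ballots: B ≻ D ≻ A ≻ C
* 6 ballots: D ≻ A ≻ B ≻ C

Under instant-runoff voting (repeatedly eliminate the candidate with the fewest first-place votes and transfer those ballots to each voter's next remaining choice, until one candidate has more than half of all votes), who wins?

B

Round 1: A 0, B 16, C 6, D 17. A eliminated.
Round 2: B 16, C 6, D 17. C eliminated.
Round 3: B 22, D 17. B has a majority (≥20).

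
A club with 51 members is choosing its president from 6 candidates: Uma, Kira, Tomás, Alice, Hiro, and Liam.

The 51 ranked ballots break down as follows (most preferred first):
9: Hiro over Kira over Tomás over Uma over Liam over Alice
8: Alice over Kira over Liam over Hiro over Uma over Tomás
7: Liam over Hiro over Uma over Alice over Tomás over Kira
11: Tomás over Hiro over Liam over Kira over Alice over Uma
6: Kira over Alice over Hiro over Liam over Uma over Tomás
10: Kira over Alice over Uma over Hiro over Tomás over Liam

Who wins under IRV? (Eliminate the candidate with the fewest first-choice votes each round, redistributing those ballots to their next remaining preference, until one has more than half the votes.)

Round 1: Uma 0, Kira 16, Tomás 11, Alice 8, Hiro 9, Liam 7. Uma eliminated.
Round 2: Kira 16, Tomás 11, Alice 8, Hiro 9, Liam 7. Liam eliminated.
Round 3: Kira 16, Tomás 11, Alice 8, Hiro 16. Alice eliminated.
Round 4: Kira 24, Tomás 11, Hiro 16. Tomás eliminated.
Round 5: Kira 24, Hiro 27. Hiro has a majority (≥26).

Hiro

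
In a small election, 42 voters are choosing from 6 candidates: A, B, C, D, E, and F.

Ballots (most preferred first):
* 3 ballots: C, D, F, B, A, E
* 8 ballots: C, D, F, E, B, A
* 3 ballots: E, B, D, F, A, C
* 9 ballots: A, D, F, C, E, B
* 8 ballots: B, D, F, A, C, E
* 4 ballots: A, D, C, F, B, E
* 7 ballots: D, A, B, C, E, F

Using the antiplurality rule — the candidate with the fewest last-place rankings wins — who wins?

D

Last-place votes: A 8, B 9, C 3, D 0, E 15, F 7.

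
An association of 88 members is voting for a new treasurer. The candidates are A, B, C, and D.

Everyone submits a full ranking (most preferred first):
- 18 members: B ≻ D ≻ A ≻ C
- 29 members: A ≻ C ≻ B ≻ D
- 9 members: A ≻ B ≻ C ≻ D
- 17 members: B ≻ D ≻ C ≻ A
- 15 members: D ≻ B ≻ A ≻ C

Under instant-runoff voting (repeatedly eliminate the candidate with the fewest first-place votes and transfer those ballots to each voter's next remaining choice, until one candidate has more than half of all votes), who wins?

B

Round 1: A 38, B 35, C 0, D 15. C eliminated.
Round 2: A 38, B 35, D 15. D eliminated.
Round 3: A 38, B 50. B has a majority (≥45).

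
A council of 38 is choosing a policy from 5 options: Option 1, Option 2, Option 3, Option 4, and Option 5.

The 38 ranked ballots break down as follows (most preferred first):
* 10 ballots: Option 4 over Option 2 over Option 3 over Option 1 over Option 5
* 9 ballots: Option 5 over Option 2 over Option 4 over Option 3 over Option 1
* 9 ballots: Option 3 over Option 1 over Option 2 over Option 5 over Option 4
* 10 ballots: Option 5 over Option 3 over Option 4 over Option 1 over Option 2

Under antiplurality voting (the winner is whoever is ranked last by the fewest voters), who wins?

Last-place votes: Option 1 9, Option 2 10, Option 3 0, Option 4 9, Option 5 10.

Option 3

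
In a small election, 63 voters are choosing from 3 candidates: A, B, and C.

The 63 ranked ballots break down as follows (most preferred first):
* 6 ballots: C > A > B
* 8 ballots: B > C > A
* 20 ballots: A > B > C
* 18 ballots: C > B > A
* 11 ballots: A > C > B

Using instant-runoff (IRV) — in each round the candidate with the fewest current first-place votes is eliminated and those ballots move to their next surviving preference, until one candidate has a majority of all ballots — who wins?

C

Round 1: A 31, B 8, C 24. B eliminated.
Round 2: A 31, C 32. C has a majority (≥32).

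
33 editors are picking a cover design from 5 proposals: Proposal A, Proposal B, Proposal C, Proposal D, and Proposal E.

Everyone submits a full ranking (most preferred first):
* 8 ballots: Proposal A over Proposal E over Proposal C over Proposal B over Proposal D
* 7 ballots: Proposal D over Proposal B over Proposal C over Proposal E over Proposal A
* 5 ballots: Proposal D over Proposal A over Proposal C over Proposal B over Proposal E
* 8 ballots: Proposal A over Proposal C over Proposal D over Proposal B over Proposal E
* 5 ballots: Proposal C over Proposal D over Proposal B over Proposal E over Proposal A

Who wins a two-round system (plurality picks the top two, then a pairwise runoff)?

Proposal D

Round 1 first-place votes: Proposal A 16, Proposal B 0, Proposal C 5, Proposal D 12, Proposal E 0. Proposal A and Proposal D advance.
Runoff: Proposal A is ranked above Proposal D on 16 ballots, Proposal D above Proposal A on 17.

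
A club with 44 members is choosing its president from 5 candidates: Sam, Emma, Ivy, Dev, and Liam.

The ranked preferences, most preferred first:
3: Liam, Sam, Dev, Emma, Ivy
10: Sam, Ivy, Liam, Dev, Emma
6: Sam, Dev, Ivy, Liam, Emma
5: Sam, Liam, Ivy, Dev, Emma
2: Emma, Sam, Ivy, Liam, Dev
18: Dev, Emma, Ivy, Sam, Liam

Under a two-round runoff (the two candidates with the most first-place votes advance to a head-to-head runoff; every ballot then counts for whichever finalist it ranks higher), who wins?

Sam

Round 1 first-place votes: Sam 21, Emma 2, Ivy 0, Dev 18, Liam 3. Sam and Dev advance.
Runoff: Sam is ranked above Dev on 26 ballots, Dev above Sam on 18.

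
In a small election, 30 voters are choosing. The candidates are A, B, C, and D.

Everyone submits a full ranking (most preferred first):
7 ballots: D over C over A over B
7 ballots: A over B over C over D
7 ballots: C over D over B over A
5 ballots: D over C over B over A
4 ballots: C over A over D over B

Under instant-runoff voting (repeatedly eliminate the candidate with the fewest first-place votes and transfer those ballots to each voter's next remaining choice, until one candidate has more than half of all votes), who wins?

C

Round 1: A 7, B 0, C 11, D 12. B eliminated.
Round 2: A 7, C 11, D 12. A eliminated.
Round 3: C 18, D 12. C has a majority (≥16).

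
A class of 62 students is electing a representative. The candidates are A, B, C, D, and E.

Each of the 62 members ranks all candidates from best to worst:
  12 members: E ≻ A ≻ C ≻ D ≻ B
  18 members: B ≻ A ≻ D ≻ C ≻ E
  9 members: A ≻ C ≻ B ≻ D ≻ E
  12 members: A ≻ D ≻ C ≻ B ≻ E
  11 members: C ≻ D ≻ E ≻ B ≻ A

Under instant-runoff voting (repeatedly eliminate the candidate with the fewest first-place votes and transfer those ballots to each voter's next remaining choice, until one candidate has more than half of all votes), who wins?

Round 1: A 21, B 18, C 11, D 0, E 12. D eliminated.
Round 2: A 21, B 18, C 11, E 12. C eliminated.
Round 3: A 21, B 18, E 23. B eliminated.
Round 4: A 39, E 23. A has a majority (≥32).

A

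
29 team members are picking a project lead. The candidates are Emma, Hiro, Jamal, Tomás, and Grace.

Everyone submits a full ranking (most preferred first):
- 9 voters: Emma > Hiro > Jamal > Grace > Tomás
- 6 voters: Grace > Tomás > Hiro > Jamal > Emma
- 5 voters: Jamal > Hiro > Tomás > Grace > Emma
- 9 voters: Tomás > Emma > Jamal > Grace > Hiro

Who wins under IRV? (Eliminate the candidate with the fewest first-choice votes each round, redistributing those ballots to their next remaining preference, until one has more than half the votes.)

Round 1: Emma 9, Hiro 0, Jamal 5, Tomás 9, Grace 6. Hiro eliminated.
Round 2: Emma 9, Jamal 5, Tomás 9, Grace 6. Jamal eliminated.
Round 3: Emma 9, Tomás 14, Grace 6. Grace eliminated.
Round 4: Emma 9, Tomás 20. Tomás has a majority (≥15).

Tomás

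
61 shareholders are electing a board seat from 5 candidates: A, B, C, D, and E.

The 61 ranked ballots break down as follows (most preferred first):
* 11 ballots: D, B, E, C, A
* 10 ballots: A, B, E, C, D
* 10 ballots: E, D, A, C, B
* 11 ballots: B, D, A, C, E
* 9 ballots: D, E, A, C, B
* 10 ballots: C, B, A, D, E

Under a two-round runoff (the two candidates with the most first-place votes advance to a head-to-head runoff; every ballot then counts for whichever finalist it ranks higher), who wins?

Round 1 first-place votes: A 10, B 11, C 10, D 20, E 10. D and B advance.
Runoff: D is ranked above B on 30 ballots, B above D on 31.

B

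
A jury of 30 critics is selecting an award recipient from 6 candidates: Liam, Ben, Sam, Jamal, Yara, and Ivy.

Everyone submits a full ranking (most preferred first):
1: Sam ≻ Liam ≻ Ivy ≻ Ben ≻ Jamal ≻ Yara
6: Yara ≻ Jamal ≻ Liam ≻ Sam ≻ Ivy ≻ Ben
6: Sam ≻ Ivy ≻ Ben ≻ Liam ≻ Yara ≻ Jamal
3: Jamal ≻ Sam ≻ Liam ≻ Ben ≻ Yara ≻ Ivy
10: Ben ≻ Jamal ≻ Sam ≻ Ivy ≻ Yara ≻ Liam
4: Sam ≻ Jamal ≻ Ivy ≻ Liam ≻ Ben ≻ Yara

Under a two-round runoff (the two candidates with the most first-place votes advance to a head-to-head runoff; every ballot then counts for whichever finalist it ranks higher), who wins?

Round 1 first-place votes: Liam 0, Ben 10, Sam 11, Jamal 3, Yara 6, Ivy 0. Sam and Ben advance.
Runoff: Sam is ranked above Ben on 20 ballots, Ben above Sam on 10.

Sam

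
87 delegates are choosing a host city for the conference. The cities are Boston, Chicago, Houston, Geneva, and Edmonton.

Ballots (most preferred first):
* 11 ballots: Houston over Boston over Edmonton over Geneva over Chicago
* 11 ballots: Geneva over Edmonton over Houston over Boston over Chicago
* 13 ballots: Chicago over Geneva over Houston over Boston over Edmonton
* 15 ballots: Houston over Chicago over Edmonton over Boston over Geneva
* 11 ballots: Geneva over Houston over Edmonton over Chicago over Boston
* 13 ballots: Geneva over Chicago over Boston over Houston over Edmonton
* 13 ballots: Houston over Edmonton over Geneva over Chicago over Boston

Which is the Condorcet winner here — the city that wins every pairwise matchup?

Geneva

Geneva vs Boston: 61–26
Geneva vs Chicago: 59–28
Geneva vs Houston: 48–39
Geneva vs Edmonton: 48–39
Geneva beats every other city.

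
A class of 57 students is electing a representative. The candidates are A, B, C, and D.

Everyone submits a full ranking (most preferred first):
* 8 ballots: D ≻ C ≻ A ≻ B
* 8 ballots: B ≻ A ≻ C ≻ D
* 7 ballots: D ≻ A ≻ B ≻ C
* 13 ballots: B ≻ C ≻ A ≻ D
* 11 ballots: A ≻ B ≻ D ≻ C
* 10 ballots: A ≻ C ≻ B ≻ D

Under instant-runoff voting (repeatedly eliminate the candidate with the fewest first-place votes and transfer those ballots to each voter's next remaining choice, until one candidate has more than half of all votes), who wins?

Round 1: A 21, B 21, C 0, D 15. C eliminated.
Round 2: A 21, B 21, D 15. D eliminated.
Round 3: A 36, B 21. A has a majority (≥29).

A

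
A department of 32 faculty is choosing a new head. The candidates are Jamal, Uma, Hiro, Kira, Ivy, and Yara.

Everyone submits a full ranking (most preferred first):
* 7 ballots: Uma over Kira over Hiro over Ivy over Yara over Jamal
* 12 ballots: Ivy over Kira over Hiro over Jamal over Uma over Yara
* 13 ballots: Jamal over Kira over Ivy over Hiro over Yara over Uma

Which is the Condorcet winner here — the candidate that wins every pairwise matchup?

Kira vs Jamal: 19–13
Kira vs Uma: 25–7
Kira vs Hiro: 32–0
Kira vs Ivy: 20–12
Kira vs Yara: 32–0
Kira beats every other candidate.

Kira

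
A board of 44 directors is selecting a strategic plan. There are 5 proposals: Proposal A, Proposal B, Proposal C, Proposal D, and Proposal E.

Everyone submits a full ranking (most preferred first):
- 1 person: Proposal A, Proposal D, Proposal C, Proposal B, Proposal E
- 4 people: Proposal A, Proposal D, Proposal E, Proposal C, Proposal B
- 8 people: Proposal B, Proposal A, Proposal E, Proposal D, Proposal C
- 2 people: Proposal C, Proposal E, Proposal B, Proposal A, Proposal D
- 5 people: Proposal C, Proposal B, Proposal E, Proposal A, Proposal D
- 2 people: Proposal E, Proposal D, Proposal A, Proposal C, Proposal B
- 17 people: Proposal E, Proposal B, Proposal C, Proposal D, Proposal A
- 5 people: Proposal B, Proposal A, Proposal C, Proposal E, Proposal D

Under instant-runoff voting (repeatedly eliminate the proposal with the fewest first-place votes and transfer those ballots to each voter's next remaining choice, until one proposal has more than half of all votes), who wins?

Round 1: Proposal A 5, Proposal B 13, Proposal C 7, Proposal D 0, Proposal E 19. Proposal D eliminated.
Round 2: Proposal A 5, Proposal B 13, Proposal C 7, Proposal E 19. Proposal A eliminated.
Round 3: Proposal B 13, Proposal C 8, Proposal E 23. Proposal E has a majority (≥23).

Proposal E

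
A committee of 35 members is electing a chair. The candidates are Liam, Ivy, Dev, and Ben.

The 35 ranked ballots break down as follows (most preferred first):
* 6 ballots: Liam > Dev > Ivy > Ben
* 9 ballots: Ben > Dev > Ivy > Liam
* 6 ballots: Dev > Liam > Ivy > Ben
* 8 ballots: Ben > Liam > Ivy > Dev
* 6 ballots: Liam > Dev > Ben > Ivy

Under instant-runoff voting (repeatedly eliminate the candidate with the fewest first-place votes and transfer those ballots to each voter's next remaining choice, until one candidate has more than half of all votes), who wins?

Liam

Round 1: Liam 12, Ivy 0, Dev 6, Ben 17. Ivy eliminated.
Round 2: Liam 12, Dev 6, Ben 17. Dev eliminated.
Round 3: Liam 18, Ben 17. Liam has a majority (≥18).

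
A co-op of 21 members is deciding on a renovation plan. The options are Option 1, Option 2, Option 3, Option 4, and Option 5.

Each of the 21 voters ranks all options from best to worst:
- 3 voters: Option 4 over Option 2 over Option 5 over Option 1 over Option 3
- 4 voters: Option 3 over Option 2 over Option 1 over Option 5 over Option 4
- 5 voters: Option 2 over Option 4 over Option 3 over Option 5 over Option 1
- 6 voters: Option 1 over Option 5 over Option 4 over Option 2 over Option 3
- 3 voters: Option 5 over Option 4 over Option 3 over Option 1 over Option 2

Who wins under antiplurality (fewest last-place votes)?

Last-place votes: Option 1 5, Option 2 3, Option 3 9, Option 4 4, Option 5 0.

Option 5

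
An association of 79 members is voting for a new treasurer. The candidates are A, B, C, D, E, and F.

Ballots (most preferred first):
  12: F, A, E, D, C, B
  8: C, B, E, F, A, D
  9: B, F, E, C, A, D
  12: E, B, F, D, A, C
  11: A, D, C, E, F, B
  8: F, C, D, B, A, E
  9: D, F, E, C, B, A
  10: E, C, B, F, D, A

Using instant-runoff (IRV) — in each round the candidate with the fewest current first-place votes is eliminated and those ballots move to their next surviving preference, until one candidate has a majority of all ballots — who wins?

E

Round 1: A 11, B 9, C 8, D 9, E 22, F 20. C eliminated.
Round 2: A 11, B 17, D 9, E 22, F 20. D eliminated.
Round 3: A 11, B 17, E 22, F 29. A eliminated.
Round 4: B 17, E 33, F 29. B eliminated.
Round 5: E 41, F 38. E has a majority (≥40).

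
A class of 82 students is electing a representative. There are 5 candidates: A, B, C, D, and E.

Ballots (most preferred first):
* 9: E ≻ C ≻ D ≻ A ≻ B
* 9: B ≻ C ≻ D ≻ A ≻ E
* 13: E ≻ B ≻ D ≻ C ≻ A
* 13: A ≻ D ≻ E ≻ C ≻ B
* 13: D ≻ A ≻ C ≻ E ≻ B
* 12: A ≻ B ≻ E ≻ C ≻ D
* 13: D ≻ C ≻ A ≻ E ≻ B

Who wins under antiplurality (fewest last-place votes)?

Last-place votes: A 13, B 48, C 0, D 12, E 9.

C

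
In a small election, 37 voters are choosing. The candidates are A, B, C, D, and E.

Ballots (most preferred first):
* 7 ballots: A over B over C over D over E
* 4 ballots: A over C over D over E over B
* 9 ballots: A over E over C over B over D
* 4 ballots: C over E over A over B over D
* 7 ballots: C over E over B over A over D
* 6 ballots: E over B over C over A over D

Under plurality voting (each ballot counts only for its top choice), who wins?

First-place votes: A 20, B 0, C 11, D 0, E 6.

A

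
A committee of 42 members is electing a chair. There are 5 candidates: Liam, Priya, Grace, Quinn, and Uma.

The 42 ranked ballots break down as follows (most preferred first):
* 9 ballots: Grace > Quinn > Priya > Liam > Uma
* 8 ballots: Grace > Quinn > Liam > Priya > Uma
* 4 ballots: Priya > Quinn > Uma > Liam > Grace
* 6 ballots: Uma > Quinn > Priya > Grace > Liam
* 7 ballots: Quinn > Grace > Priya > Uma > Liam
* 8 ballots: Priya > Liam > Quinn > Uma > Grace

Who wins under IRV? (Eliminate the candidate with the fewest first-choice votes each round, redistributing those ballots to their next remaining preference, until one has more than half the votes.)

Round 1: Liam 0, Priya 12, Grace 17, Quinn 7, Uma 6. Liam eliminated.
Round 2: Priya 12, Grace 17, Quinn 7, Uma 6. Uma eliminated.
Round 3: Priya 12, Grace 17, Quinn 13. Priya eliminated.
Round 4: Grace 17, Quinn 25. Quinn has a majority (≥22).

Quinn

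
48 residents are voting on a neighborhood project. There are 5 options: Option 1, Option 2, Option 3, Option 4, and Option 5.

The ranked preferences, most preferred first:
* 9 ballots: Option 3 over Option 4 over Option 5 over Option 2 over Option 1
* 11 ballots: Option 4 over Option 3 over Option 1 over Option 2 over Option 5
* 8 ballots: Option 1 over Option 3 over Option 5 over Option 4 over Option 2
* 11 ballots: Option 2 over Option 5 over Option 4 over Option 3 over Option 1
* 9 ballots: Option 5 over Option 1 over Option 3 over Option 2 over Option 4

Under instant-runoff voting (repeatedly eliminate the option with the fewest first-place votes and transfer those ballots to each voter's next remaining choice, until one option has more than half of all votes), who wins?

Option 3

Round 1: Option 1 8, Option 2 11, Option 3 9, Option 4 11, Option 5 9. Option 1 eliminated.
Round 2: Option 2 11, Option 3 17, Option 4 11, Option 5 9. Option 5 eliminated.
Round 3: Option 2 11, Option 3 26, Option 4 11. Option 3 has a majority (≥25).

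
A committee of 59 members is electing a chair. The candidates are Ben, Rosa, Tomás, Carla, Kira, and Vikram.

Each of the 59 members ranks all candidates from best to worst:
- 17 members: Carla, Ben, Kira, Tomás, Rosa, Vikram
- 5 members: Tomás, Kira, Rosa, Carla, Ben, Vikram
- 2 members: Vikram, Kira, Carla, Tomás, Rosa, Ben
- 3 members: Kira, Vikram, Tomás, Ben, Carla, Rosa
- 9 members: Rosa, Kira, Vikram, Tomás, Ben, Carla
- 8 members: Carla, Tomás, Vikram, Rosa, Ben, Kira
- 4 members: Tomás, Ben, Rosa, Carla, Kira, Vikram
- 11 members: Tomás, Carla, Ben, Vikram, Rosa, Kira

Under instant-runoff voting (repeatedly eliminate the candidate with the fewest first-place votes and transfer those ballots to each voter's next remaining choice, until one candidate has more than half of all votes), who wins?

Tomás

Round 1: Ben 0, Rosa 9, Tomás 20, Carla 25, Kira 3, Vikram 2. Ben eliminated.
Round 2: Rosa 9, Tomás 20, Carla 25, Kira 3, Vikram 2. Vikram eliminated.
Round 3: Rosa 9, Tomás 20, Carla 25, Kira 5. Kira eliminated.
Round 4: Rosa 9, Tomás 23, Carla 27. Rosa eliminated.
Round 5: Tomás 32, Carla 27. Tomás has a majority (≥30).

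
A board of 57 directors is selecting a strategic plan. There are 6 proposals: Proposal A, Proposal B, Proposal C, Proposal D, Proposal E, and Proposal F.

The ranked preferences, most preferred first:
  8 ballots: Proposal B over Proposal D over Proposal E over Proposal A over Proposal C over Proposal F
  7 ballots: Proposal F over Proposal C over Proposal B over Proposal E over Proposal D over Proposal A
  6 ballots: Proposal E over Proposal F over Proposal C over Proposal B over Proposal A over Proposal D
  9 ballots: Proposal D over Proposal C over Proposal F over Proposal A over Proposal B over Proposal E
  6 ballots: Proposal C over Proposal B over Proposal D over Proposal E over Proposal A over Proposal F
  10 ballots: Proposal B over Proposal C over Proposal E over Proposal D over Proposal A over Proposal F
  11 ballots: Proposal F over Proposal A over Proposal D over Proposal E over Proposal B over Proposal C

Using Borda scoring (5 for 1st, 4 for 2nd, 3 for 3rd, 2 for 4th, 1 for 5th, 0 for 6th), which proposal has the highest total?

Proposal A: 8×2 + 7×0 + 6×1 + 9×2 + 6×1 + 10×1 + 11×4 = 100
Proposal B: 8×5 + 7×3 + 6×2 + 9×1 + 6×4 + 10×5 + 11×1 = 167
Proposal C: 8×1 + 7×4 + 6×3 + 9×4 + 6×5 + 10×4 + 11×0 = 160
Proposal D: 8×4 + 7×1 + 6×0 + 9×5 + 6×3 + 10×2 + 11×3 = 155
Proposal E: 8×3 + 7×2 + 6×5 + 9×0 + 6×2 + 10×3 + 11×2 = 132
Proposal F: 8×0 + 7×5 + 6×4 + 9×3 + 6×0 + 10×0 + 11×5 = 141

Proposal B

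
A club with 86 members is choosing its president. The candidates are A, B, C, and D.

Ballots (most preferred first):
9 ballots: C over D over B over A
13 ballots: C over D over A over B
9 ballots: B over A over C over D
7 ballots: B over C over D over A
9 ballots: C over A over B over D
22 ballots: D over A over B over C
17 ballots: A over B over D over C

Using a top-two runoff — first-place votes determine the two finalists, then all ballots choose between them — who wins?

C

Round 1 first-place votes: A 17, B 16, C 31, D 22. C and D advance.
Runoff: C is ranked above D on 47 ballots, D above C on 39.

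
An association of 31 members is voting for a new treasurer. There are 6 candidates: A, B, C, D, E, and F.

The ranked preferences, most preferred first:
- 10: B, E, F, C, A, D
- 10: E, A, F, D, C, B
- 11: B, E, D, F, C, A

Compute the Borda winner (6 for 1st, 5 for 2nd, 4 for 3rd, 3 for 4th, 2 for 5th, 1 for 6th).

A: 10×2 + 10×5 + 11×1 = 81
B: 10×6 + 10×1 + 11×6 = 136
C: 10×3 + 10×2 + 11×2 = 72
D: 10×1 + 10×3 + 11×4 = 84
E: 10×5 + 10×6 + 11×5 = 165
F: 10×4 + 10×4 + 11×3 = 113

E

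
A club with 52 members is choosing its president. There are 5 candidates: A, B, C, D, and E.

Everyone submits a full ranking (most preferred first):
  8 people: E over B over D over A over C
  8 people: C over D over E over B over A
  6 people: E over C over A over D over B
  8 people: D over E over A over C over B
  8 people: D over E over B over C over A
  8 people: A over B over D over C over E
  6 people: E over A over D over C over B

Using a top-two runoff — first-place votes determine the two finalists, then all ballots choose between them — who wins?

D

Round 1 first-place votes: A 8, B 0, C 8, D 16, E 20. E and D advance.
Runoff: E is ranked above D on 20 ballots, D above E on 32.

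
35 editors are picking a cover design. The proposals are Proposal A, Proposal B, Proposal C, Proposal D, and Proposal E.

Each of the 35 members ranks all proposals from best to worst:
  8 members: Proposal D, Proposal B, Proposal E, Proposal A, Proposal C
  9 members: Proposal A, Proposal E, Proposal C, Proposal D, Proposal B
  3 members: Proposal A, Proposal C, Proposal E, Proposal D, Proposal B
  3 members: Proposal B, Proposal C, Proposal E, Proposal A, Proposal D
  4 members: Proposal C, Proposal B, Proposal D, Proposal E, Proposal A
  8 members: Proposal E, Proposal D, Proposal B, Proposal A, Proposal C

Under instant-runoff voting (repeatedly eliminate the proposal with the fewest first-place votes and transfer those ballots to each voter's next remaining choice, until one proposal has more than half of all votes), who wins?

Proposal D

Round 1: Proposal A 12, Proposal B 3, Proposal C 4, Proposal D 8, Proposal E 8. Proposal B eliminated.
Round 2: Proposal A 12, Proposal C 7, Proposal D 8, Proposal E 8. Proposal C eliminated.
Round 3: Proposal A 12, Proposal D 12, Proposal E 11. Proposal E eliminated.
Round 4: Proposal A 15, Proposal D 20. Proposal D has a majority (≥18).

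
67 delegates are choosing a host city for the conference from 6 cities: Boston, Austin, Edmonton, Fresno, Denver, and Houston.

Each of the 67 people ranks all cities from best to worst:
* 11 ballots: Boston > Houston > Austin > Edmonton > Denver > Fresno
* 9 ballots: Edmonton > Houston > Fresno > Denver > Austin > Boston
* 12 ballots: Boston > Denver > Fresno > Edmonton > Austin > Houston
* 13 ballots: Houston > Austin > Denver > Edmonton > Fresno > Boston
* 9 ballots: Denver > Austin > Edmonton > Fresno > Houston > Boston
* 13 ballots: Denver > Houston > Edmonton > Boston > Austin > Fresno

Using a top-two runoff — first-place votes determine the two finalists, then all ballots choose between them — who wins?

Denver

Round 1 first-place votes: Boston 23, Austin 0, Edmonton 9, Fresno 0, Denver 22, Houston 13. Boston and Denver advance.
Runoff: Boston is ranked above Denver on 23 ballots, Denver above Boston on 44.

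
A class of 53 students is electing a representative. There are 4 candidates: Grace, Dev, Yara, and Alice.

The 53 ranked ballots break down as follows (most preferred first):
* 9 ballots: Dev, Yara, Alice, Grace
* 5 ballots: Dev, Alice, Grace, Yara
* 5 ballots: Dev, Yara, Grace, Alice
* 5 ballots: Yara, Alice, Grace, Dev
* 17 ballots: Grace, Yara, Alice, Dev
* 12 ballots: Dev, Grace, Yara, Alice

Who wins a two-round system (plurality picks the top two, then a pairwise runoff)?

Round 1 first-place votes: Grace 17, Dev 31, Yara 5, Alice 0. Dev and Grace advance.
Runoff: Dev is ranked above Grace on 31 ballots, Grace above Dev on 22.

Dev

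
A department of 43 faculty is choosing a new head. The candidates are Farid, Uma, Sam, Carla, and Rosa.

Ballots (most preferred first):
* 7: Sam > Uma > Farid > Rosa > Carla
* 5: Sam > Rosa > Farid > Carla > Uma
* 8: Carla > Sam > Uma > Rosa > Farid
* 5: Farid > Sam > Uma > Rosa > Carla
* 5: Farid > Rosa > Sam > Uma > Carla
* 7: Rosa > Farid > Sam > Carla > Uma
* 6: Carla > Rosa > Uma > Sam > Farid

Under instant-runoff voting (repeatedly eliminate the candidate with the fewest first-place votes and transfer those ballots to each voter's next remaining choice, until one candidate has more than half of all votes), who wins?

Round 1: Farid 10, Uma 0, Sam 12, Carla 14, Rosa 7. Uma eliminated.
Round 2: Farid 10, Sam 12, Carla 14, Rosa 7. Rosa eliminated.
Round 3: Farid 17, Sam 12, Carla 14. Sam eliminated.
Round 4: Farid 29, Carla 14. Farid has a majority (≥22).

Farid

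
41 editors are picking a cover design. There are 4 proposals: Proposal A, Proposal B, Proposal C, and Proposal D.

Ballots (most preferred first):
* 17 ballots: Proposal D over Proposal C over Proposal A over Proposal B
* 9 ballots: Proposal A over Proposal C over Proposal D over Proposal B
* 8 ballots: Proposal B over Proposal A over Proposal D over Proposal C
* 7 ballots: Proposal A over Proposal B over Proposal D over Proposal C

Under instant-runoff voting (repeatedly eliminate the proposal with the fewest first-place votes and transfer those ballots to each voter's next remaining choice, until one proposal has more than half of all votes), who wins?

Proposal A

Round 1: Proposal A 16, Proposal B 8, Proposal C 0, Proposal D 17. Proposal C eliminated.
Round 2: Proposal A 16, Proposal B 8, Proposal D 17. Proposal B eliminated.
Round 3: Proposal A 24, Proposal D 17. Proposal A has a majority (≥21).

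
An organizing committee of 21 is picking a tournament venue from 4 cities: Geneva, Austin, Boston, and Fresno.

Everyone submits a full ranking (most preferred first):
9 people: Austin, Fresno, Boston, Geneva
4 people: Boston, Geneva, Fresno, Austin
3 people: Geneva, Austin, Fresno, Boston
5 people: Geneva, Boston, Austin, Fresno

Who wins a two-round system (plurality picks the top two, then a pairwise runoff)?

Geneva

Round 1 first-place votes: Geneva 8, Austin 9, Boston 4, Fresno 0. Austin and Geneva advance.
Runoff: Austin is ranked above Geneva on 9 ballots, Geneva above Austin on 12.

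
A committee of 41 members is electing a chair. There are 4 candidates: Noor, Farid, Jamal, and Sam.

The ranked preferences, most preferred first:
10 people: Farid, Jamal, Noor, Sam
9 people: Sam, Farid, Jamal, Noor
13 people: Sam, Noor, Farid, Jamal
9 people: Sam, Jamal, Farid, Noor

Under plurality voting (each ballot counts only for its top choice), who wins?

First-place votes: Noor 0, Farid 10, Jamal 0, Sam 31.

Sam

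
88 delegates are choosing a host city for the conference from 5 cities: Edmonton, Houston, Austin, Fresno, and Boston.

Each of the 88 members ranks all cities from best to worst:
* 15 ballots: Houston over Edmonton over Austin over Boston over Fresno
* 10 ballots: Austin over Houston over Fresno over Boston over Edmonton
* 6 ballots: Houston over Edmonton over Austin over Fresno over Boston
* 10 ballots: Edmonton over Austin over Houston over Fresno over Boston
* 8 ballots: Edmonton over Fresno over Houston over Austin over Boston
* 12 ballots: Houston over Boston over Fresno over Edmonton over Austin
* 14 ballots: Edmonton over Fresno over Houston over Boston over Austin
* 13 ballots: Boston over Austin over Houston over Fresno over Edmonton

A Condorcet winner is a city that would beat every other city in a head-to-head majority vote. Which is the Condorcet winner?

Houston

Houston vs Edmonton: 56–32
Houston vs Austin: 55–33
Houston vs Fresno: 66–22
Houston vs Boston: 75–13
Houston beats every other city.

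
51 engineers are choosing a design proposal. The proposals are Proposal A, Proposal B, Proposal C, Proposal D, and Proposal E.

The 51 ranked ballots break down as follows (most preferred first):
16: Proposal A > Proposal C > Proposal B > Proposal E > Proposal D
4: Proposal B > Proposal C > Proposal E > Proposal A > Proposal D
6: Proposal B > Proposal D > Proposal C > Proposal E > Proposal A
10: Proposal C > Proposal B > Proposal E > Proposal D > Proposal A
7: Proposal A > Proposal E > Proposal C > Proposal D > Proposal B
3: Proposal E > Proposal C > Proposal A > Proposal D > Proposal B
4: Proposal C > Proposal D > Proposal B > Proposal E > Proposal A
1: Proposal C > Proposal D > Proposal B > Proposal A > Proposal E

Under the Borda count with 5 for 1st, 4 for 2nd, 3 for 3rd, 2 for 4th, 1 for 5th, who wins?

Proposal C

Proposal A: 16×5 + 4×2 + 6×1 + 10×1 + 7×5 + 3×3 + 4×1 + 1×2 = 154
Proposal B: 16×3 + 4×5 + 6×5 + 10×4 + 7×1 + 3×1 + 4×3 + 1×3 = 163
Proposal C: 16×4 + 4×4 + 6×3 + 10×5 + 7×3 + 3×4 + 4×5 + 1×5 = 206
Proposal D: 16×1 + 4×1 + 6×4 + 10×2 + 7×2 + 3×2 + 4×4 + 1×4 = 104
Proposal E: 16×2 + 4×3 + 6×2 + 10×3 + 7×4 + 3×5 + 4×2 + 1×1 = 138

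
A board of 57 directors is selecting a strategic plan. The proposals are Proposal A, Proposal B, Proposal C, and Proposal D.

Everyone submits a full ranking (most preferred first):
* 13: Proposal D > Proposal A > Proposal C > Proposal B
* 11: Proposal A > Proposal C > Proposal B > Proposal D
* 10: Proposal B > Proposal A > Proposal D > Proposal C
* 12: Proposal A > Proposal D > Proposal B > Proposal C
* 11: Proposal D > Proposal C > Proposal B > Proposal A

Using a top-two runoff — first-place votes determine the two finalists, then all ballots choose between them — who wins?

Proposal A

Round 1 first-place votes: Proposal A 23, Proposal B 10, Proposal C 0, Proposal D 24. Proposal D and Proposal A advance.
Runoff: Proposal D is ranked above Proposal A on 24 ballots, Proposal A above Proposal D on 33.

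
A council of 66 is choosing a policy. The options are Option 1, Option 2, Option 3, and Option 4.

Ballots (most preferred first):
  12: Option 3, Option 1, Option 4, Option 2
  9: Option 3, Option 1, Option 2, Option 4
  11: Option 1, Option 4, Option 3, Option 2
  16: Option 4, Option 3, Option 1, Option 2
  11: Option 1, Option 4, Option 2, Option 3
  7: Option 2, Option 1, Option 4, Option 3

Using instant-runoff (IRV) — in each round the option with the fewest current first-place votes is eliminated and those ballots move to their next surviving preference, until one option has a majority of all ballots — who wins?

Round 1: Option 1 22, Option 2 7, Option 3 21, Option 4 16. Option 2 eliminated.
Round 2: Option 1 29, Option 3 21, Option 4 16. Option 4 eliminated.
Round 3: Option 1 29, Option 3 37. Option 3 has a majority (≥34).

Option 3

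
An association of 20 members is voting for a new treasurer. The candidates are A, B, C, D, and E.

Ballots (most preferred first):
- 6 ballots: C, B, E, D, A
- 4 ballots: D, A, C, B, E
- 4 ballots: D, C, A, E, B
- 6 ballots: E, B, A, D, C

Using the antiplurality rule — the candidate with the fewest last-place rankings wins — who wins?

Last-place votes: A 6, B 4, C 6, D 0, E 4.

D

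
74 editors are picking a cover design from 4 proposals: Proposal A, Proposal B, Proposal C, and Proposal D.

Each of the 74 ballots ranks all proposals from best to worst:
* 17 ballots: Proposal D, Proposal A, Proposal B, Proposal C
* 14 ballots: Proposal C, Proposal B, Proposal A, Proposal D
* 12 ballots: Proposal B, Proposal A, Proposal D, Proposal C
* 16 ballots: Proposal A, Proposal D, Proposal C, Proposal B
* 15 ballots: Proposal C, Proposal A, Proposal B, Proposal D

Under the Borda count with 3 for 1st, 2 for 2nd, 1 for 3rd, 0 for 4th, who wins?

Proposal A: 17×2 + 14×1 + 12×2 + 16×3 + 15×2 = 150
Proposal B: 17×1 + 14×2 + 12×3 + 16×0 + 15×1 = 96
Proposal C: 17×0 + 14×3 + 12×0 + 16×1 + 15×3 = 103
Proposal D: 17×3 + 14×0 + 12×1 + 16×2 + 15×0 = 95

Proposal A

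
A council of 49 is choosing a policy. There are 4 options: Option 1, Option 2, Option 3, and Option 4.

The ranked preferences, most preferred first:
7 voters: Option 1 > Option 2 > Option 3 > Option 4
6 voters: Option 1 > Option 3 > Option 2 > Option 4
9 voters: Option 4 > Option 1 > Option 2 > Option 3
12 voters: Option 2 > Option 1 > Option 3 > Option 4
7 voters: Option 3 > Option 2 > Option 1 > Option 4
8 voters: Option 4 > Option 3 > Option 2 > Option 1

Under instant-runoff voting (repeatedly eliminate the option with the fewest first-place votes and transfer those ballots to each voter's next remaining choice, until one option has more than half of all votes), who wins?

Round 1: Option 1 13, Option 2 12, Option 3 7, Option 4 17. Option 3 eliminated.
Round 2: Option 1 13, Option 2 19, Option 4 17. Option 1 eliminated.
Round 3: Option 2 32, Option 4 17. Option 2 has a majority (≥25).

Option 2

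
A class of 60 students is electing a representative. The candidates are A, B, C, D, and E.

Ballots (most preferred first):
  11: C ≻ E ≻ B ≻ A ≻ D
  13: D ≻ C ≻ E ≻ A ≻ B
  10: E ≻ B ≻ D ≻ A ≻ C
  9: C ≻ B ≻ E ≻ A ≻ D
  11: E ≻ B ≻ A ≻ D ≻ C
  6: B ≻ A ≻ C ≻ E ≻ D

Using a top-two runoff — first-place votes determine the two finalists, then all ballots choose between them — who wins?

Round 1 first-place votes: A 0, B 6, C 20, D 13, E 21. E and C advance.
Runoff: E is ranked above C on 21 ballots, C above E on 39.

C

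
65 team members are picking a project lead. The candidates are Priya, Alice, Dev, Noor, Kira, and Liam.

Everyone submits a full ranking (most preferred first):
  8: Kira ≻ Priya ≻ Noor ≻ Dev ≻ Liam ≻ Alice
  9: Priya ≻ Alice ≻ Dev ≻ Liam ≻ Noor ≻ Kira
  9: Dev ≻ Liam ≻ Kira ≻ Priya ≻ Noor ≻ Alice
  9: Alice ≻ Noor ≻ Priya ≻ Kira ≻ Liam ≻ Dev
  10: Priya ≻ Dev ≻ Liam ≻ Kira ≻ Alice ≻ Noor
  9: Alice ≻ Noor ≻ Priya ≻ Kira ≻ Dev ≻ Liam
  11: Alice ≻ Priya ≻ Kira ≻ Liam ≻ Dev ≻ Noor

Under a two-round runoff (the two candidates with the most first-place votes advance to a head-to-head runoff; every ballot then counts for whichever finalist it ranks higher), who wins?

Priya

Round 1 first-place votes: Priya 19, Alice 29, Dev 9, Noor 0, Kira 8, Liam 0. Alice and Priya advance.
Runoff: Alice is ranked above Priya on 29 ballots, Priya above Alice on 36.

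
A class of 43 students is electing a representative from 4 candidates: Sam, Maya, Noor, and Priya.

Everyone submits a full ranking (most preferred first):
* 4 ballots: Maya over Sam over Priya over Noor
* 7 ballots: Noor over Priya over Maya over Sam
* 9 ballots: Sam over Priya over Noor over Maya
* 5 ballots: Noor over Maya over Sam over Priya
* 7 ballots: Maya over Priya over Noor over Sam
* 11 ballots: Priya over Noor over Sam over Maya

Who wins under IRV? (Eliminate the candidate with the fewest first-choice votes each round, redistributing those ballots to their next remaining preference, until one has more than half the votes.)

Priya

Round 1: Sam 9, Maya 11, Noor 12, Priya 11. Sam eliminated.
Round 2: Maya 11, Noor 12, Priya 20. Maya eliminated.
Round 3: Noor 12, Priya 31. Priya has a majority (≥22).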